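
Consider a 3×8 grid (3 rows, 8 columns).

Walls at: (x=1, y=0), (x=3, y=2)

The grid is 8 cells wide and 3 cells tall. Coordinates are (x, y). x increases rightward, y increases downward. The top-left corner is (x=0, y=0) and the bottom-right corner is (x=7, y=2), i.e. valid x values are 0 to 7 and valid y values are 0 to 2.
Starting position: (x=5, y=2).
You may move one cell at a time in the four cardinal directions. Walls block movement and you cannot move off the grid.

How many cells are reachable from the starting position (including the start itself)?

BFS flood-fill from (x=5, y=2):
  Distance 0: (x=5, y=2)
  Distance 1: (x=5, y=1), (x=4, y=2), (x=6, y=2)
  Distance 2: (x=5, y=0), (x=4, y=1), (x=6, y=1), (x=7, y=2)
  Distance 3: (x=4, y=0), (x=6, y=0), (x=3, y=1), (x=7, y=1)
  Distance 4: (x=3, y=0), (x=7, y=0), (x=2, y=1)
  Distance 5: (x=2, y=0), (x=1, y=1), (x=2, y=2)
  Distance 6: (x=0, y=1), (x=1, y=2)
  Distance 7: (x=0, y=0), (x=0, y=2)
Total reachable: 22 (grid has 22 open cells total)

Answer: Reachable cells: 22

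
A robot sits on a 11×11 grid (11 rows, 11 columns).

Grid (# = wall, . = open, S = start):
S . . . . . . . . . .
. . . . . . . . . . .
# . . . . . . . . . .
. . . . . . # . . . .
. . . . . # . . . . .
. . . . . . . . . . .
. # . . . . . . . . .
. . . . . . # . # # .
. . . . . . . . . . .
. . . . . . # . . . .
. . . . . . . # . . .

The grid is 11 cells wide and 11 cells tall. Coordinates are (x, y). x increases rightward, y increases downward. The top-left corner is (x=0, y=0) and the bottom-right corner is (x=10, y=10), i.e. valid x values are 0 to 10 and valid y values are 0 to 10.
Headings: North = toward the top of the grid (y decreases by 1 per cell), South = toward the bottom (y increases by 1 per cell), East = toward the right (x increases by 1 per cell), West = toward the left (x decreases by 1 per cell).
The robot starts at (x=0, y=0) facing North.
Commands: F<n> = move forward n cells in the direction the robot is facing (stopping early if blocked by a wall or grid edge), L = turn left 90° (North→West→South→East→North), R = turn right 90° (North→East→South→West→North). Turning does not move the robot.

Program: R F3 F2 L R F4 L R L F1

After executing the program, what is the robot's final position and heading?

Answer: Final position: (x=9, y=0), facing North

Derivation:
Start: (x=0, y=0), facing North
  R: turn right, now facing East
  F3: move forward 3, now at (x=3, y=0)
  F2: move forward 2, now at (x=5, y=0)
  L: turn left, now facing North
  R: turn right, now facing East
  F4: move forward 4, now at (x=9, y=0)
  L: turn left, now facing North
  R: turn right, now facing East
  L: turn left, now facing North
  F1: move forward 0/1 (blocked), now at (x=9, y=0)
Final: (x=9, y=0), facing North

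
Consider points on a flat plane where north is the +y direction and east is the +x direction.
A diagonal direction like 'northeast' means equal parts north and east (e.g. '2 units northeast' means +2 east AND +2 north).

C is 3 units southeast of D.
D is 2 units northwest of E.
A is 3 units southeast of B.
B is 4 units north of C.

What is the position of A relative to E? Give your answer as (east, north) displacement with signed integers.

Answer: A is at (east=4, north=0) relative to E.

Derivation:
Place E at the origin (east=0, north=0).
  D is 2 units northwest of E: delta (east=-2, north=+2); D at (east=-2, north=2).
  C is 3 units southeast of D: delta (east=+3, north=-3); C at (east=1, north=-1).
  B is 4 units north of C: delta (east=+0, north=+4); B at (east=1, north=3).
  A is 3 units southeast of B: delta (east=+3, north=-3); A at (east=4, north=0).
Therefore A relative to E: (east=4, north=0).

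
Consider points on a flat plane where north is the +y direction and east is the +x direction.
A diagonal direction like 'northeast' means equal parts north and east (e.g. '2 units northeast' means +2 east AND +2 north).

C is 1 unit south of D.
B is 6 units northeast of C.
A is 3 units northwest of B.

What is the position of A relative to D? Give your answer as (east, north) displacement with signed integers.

Place D at the origin (east=0, north=0).
  C is 1 unit south of D: delta (east=+0, north=-1); C at (east=0, north=-1).
  B is 6 units northeast of C: delta (east=+6, north=+6); B at (east=6, north=5).
  A is 3 units northwest of B: delta (east=-3, north=+3); A at (east=3, north=8).
Therefore A relative to D: (east=3, north=8).

Answer: A is at (east=3, north=8) relative to D.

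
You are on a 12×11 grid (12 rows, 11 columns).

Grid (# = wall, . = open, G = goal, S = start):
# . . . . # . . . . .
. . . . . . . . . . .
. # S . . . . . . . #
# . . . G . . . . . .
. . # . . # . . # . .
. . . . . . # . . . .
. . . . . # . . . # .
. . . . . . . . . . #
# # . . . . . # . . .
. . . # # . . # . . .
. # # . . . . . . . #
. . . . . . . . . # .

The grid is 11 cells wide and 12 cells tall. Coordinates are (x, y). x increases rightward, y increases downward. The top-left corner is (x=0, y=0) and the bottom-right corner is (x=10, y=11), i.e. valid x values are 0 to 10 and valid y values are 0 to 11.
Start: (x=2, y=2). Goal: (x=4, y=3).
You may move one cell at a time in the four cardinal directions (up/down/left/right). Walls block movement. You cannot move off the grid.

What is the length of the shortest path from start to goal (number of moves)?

BFS from (x=2, y=2) until reaching (x=4, y=3):
  Distance 0: (x=2, y=2)
  Distance 1: (x=2, y=1), (x=3, y=2), (x=2, y=3)
  Distance 2: (x=2, y=0), (x=1, y=1), (x=3, y=1), (x=4, y=2), (x=1, y=3), (x=3, y=3)
  Distance 3: (x=1, y=0), (x=3, y=0), (x=0, y=1), (x=4, y=1), (x=5, y=2), (x=4, y=3), (x=1, y=4), (x=3, y=4)  <- goal reached here
One shortest path (3 moves): (x=2, y=2) -> (x=3, y=2) -> (x=4, y=2) -> (x=4, y=3)

Answer: Shortest path length: 3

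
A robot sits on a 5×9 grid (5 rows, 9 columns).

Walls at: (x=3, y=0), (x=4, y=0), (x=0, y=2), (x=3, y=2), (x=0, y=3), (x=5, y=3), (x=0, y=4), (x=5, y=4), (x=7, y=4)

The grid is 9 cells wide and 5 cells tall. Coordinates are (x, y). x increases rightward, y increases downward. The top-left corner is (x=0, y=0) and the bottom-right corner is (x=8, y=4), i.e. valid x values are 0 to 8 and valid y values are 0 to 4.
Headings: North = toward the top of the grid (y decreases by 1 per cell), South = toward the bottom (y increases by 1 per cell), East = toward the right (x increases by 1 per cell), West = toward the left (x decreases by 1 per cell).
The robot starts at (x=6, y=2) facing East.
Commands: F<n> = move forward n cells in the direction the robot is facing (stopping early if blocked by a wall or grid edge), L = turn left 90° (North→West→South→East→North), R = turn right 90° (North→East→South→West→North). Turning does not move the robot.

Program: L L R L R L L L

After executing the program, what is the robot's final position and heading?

Start: (x=6, y=2), facing East
  L: turn left, now facing North
  L: turn left, now facing West
  R: turn right, now facing North
  L: turn left, now facing West
  R: turn right, now facing North
  L: turn left, now facing West
  L: turn left, now facing South
  L: turn left, now facing East
Final: (x=6, y=2), facing East

Answer: Final position: (x=6, y=2), facing East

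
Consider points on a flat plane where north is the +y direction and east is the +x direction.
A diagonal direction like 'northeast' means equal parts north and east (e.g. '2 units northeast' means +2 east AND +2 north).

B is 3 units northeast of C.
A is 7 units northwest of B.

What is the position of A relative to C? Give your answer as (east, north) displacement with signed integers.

Place C at the origin (east=0, north=0).
  B is 3 units northeast of C: delta (east=+3, north=+3); B at (east=3, north=3).
  A is 7 units northwest of B: delta (east=-7, north=+7); A at (east=-4, north=10).
Therefore A relative to C: (east=-4, north=10).

Answer: A is at (east=-4, north=10) relative to C.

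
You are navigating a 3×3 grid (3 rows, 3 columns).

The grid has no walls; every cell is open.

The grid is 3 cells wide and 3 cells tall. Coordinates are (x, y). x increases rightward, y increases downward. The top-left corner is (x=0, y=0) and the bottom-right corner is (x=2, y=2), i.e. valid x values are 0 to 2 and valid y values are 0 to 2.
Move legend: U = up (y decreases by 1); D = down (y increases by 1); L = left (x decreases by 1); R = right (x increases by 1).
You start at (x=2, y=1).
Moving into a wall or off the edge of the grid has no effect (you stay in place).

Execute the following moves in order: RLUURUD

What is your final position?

Start: (x=2, y=1)
  R (right): blocked, stay at (x=2, y=1)
  L (left): (x=2, y=1) -> (x=1, y=1)
  U (up): (x=1, y=1) -> (x=1, y=0)
  U (up): blocked, stay at (x=1, y=0)
  R (right): (x=1, y=0) -> (x=2, y=0)
  U (up): blocked, stay at (x=2, y=0)
  D (down): (x=2, y=0) -> (x=2, y=1)
Final: (x=2, y=1)

Answer: Final position: (x=2, y=1)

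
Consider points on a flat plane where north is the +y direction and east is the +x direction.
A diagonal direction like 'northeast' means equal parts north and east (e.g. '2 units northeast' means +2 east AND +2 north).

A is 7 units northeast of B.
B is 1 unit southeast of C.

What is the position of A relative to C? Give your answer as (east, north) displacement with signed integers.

Place C at the origin (east=0, north=0).
  B is 1 unit southeast of C: delta (east=+1, north=-1); B at (east=1, north=-1).
  A is 7 units northeast of B: delta (east=+7, north=+7); A at (east=8, north=6).
Therefore A relative to C: (east=8, north=6).

Answer: A is at (east=8, north=6) relative to C.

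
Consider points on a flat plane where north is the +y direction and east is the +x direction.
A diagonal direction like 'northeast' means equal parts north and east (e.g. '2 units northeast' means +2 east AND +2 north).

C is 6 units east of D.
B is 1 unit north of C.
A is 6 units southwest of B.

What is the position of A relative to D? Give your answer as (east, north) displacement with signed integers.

Place D at the origin (east=0, north=0).
  C is 6 units east of D: delta (east=+6, north=+0); C at (east=6, north=0).
  B is 1 unit north of C: delta (east=+0, north=+1); B at (east=6, north=1).
  A is 6 units southwest of B: delta (east=-6, north=-6); A at (east=0, north=-5).
Therefore A relative to D: (east=0, north=-5).

Answer: A is at (east=0, north=-5) relative to D.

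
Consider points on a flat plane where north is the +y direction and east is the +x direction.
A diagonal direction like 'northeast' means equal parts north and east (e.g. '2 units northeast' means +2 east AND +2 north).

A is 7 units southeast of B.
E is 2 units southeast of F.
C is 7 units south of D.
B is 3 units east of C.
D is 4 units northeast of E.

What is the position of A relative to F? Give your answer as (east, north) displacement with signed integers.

Place F at the origin (east=0, north=0).
  E is 2 units southeast of F: delta (east=+2, north=-2); E at (east=2, north=-2).
  D is 4 units northeast of E: delta (east=+4, north=+4); D at (east=6, north=2).
  C is 7 units south of D: delta (east=+0, north=-7); C at (east=6, north=-5).
  B is 3 units east of C: delta (east=+3, north=+0); B at (east=9, north=-5).
  A is 7 units southeast of B: delta (east=+7, north=-7); A at (east=16, north=-12).
Therefore A relative to F: (east=16, north=-12).

Answer: A is at (east=16, north=-12) relative to F.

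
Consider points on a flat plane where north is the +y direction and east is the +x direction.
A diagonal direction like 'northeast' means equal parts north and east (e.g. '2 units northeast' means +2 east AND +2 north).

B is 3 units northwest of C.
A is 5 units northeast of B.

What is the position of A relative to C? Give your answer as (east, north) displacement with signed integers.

Answer: A is at (east=2, north=8) relative to C.

Derivation:
Place C at the origin (east=0, north=0).
  B is 3 units northwest of C: delta (east=-3, north=+3); B at (east=-3, north=3).
  A is 5 units northeast of B: delta (east=+5, north=+5); A at (east=2, north=8).
Therefore A relative to C: (east=2, north=8).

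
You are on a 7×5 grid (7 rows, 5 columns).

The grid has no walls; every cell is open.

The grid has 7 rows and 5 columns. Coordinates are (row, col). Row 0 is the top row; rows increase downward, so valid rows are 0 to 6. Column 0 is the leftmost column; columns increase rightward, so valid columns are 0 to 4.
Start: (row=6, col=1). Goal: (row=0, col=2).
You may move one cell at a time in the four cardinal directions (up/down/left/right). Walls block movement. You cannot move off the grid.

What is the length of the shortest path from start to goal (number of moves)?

BFS from (row=6, col=1) until reaching (row=0, col=2):
  Distance 0: (row=6, col=1)
  Distance 1: (row=5, col=1), (row=6, col=0), (row=6, col=2)
  Distance 2: (row=4, col=1), (row=5, col=0), (row=5, col=2), (row=6, col=3)
  Distance 3: (row=3, col=1), (row=4, col=0), (row=4, col=2), (row=5, col=3), (row=6, col=4)
  Distance 4: (row=2, col=1), (row=3, col=0), (row=3, col=2), (row=4, col=3), (row=5, col=4)
  Distance 5: (row=1, col=1), (row=2, col=0), (row=2, col=2), (row=3, col=3), (row=4, col=4)
  Distance 6: (row=0, col=1), (row=1, col=0), (row=1, col=2), (row=2, col=3), (row=3, col=4)
  Distance 7: (row=0, col=0), (row=0, col=2), (row=1, col=3), (row=2, col=4)  <- goal reached here
One shortest path (7 moves): (row=6, col=1) -> (row=6, col=2) -> (row=5, col=2) -> (row=4, col=2) -> (row=3, col=2) -> (row=2, col=2) -> (row=1, col=2) -> (row=0, col=2)

Answer: Shortest path length: 7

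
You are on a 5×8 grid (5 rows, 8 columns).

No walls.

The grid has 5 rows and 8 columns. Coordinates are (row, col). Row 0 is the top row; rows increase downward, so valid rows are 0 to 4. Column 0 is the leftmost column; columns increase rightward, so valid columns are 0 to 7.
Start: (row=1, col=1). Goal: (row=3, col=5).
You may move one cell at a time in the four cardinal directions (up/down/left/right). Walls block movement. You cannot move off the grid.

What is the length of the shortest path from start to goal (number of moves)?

BFS from (row=1, col=1) until reaching (row=3, col=5):
  Distance 0: (row=1, col=1)
  Distance 1: (row=0, col=1), (row=1, col=0), (row=1, col=2), (row=2, col=1)
  Distance 2: (row=0, col=0), (row=0, col=2), (row=1, col=3), (row=2, col=0), (row=2, col=2), (row=3, col=1)
  Distance 3: (row=0, col=3), (row=1, col=4), (row=2, col=3), (row=3, col=0), (row=3, col=2), (row=4, col=1)
  Distance 4: (row=0, col=4), (row=1, col=5), (row=2, col=4), (row=3, col=3), (row=4, col=0), (row=4, col=2)
  Distance 5: (row=0, col=5), (row=1, col=6), (row=2, col=5), (row=3, col=4), (row=4, col=3)
  Distance 6: (row=0, col=6), (row=1, col=7), (row=2, col=6), (row=3, col=5), (row=4, col=4)  <- goal reached here
One shortest path (6 moves): (row=1, col=1) -> (row=1, col=2) -> (row=1, col=3) -> (row=1, col=4) -> (row=1, col=5) -> (row=2, col=5) -> (row=3, col=5)

Answer: Shortest path length: 6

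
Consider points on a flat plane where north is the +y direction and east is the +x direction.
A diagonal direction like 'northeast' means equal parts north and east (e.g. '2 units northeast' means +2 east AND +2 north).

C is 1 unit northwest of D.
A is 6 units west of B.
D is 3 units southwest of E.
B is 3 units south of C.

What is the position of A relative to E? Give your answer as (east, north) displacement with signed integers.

Place E at the origin (east=0, north=0).
  D is 3 units southwest of E: delta (east=-3, north=-3); D at (east=-3, north=-3).
  C is 1 unit northwest of D: delta (east=-1, north=+1); C at (east=-4, north=-2).
  B is 3 units south of C: delta (east=+0, north=-3); B at (east=-4, north=-5).
  A is 6 units west of B: delta (east=-6, north=+0); A at (east=-10, north=-5).
Therefore A relative to E: (east=-10, north=-5).

Answer: A is at (east=-10, north=-5) relative to E.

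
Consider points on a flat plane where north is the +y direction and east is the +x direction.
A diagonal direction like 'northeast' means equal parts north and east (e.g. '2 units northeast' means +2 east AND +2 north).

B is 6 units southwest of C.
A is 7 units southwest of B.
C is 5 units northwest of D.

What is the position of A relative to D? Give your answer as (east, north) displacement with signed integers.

Answer: A is at (east=-18, north=-8) relative to D.

Derivation:
Place D at the origin (east=0, north=0).
  C is 5 units northwest of D: delta (east=-5, north=+5); C at (east=-5, north=5).
  B is 6 units southwest of C: delta (east=-6, north=-6); B at (east=-11, north=-1).
  A is 7 units southwest of B: delta (east=-7, north=-7); A at (east=-18, north=-8).
Therefore A relative to D: (east=-18, north=-8).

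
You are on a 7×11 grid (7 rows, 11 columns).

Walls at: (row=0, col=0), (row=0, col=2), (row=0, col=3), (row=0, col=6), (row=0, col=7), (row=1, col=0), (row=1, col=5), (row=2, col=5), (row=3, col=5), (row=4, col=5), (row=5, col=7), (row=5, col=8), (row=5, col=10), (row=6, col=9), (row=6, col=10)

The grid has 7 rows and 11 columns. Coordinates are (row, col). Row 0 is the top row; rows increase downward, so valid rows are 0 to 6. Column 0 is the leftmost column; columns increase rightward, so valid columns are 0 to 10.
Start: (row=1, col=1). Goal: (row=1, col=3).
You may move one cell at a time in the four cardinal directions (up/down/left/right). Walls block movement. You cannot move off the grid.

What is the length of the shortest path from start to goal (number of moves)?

Answer: Shortest path length: 2

Derivation:
BFS from (row=1, col=1) until reaching (row=1, col=3):
  Distance 0: (row=1, col=1)
  Distance 1: (row=0, col=1), (row=1, col=2), (row=2, col=1)
  Distance 2: (row=1, col=3), (row=2, col=0), (row=2, col=2), (row=3, col=1)  <- goal reached here
One shortest path (2 moves): (row=1, col=1) -> (row=1, col=2) -> (row=1, col=3)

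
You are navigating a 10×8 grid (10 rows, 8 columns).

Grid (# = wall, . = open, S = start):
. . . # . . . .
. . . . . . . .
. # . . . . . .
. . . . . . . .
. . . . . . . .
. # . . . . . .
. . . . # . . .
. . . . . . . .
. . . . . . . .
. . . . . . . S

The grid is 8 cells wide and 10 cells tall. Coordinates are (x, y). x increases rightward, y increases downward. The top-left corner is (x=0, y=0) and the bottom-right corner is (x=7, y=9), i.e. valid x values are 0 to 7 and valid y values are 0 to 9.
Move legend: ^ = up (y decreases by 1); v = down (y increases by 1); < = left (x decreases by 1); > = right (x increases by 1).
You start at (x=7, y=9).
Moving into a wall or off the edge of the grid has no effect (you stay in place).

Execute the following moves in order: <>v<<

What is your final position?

Answer: Final position: (x=5, y=9)

Derivation:
Start: (x=7, y=9)
  < (left): (x=7, y=9) -> (x=6, y=9)
  > (right): (x=6, y=9) -> (x=7, y=9)
  v (down): blocked, stay at (x=7, y=9)
  < (left): (x=7, y=9) -> (x=6, y=9)
  < (left): (x=6, y=9) -> (x=5, y=9)
Final: (x=5, y=9)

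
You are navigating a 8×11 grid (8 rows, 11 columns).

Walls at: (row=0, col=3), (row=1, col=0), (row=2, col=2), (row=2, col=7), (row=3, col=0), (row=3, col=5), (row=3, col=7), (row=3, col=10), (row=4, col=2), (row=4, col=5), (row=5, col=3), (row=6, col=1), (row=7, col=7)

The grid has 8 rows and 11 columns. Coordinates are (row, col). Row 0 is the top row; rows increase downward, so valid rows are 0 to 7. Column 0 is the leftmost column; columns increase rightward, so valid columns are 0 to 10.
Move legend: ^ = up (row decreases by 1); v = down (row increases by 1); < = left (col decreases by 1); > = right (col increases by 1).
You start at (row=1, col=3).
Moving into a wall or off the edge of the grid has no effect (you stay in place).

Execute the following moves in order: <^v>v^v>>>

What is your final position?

Start: (row=1, col=3)
  < (left): (row=1, col=3) -> (row=1, col=2)
  ^ (up): (row=1, col=2) -> (row=0, col=2)
  v (down): (row=0, col=2) -> (row=1, col=2)
  > (right): (row=1, col=2) -> (row=1, col=3)
  v (down): (row=1, col=3) -> (row=2, col=3)
  ^ (up): (row=2, col=3) -> (row=1, col=3)
  v (down): (row=1, col=3) -> (row=2, col=3)
  > (right): (row=2, col=3) -> (row=2, col=4)
  > (right): (row=2, col=4) -> (row=2, col=5)
  > (right): (row=2, col=5) -> (row=2, col=6)
Final: (row=2, col=6)

Answer: Final position: (row=2, col=6)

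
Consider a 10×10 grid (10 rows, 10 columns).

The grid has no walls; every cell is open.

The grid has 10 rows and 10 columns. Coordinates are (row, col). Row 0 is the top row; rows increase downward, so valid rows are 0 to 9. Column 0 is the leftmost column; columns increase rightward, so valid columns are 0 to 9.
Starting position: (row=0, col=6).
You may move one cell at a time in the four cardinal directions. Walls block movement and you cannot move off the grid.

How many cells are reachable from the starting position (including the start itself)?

BFS flood-fill from (row=0, col=6):
  Distance 0: (row=0, col=6)
  Distance 1: (row=0, col=5), (row=0, col=7), (row=1, col=6)
  Distance 2: (row=0, col=4), (row=0, col=8), (row=1, col=5), (row=1, col=7), (row=2, col=6)
  Distance 3: (row=0, col=3), (row=0, col=9), (row=1, col=4), (row=1, col=8), (row=2, col=5), (row=2, col=7), (row=3, col=6)
  Distance 4: (row=0, col=2), (row=1, col=3), (row=1, col=9), (row=2, col=4), (row=2, col=8), (row=3, col=5), (row=3, col=7), (row=4, col=6)
  Distance 5: (row=0, col=1), (row=1, col=2), (row=2, col=3), (row=2, col=9), (row=3, col=4), (row=3, col=8), (row=4, col=5), (row=4, col=7), (row=5, col=6)
  Distance 6: (row=0, col=0), (row=1, col=1), (row=2, col=2), (row=3, col=3), (row=3, col=9), (row=4, col=4), (row=4, col=8), (row=5, col=5), (row=5, col=7), (row=6, col=6)
  Distance 7: (row=1, col=0), (row=2, col=1), (row=3, col=2), (row=4, col=3), (row=4, col=9), (row=5, col=4), (row=5, col=8), (row=6, col=5), (row=6, col=7), (row=7, col=6)
  Distance 8: (row=2, col=0), (row=3, col=1), (row=4, col=2), (row=5, col=3), (row=5, col=9), (row=6, col=4), (row=6, col=8), (row=7, col=5), (row=7, col=7), (row=8, col=6)
  Distance 9: (row=3, col=0), (row=4, col=1), (row=5, col=2), (row=6, col=3), (row=6, col=9), (row=7, col=4), (row=7, col=8), (row=8, col=5), (row=8, col=7), (row=9, col=6)
  Distance 10: (row=4, col=0), (row=5, col=1), (row=6, col=2), (row=7, col=3), (row=7, col=9), (row=8, col=4), (row=8, col=8), (row=9, col=5), (row=9, col=7)
  Distance 11: (row=5, col=0), (row=6, col=1), (row=7, col=2), (row=8, col=3), (row=8, col=9), (row=9, col=4), (row=9, col=8)
  Distance 12: (row=6, col=0), (row=7, col=1), (row=8, col=2), (row=9, col=3), (row=9, col=9)
  Distance 13: (row=7, col=0), (row=8, col=1), (row=9, col=2)
  Distance 14: (row=8, col=0), (row=9, col=1)
  Distance 15: (row=9, col=0)
Total reachable: 100 (grid has 100 open cells total)

Answer: Reachable cells: 100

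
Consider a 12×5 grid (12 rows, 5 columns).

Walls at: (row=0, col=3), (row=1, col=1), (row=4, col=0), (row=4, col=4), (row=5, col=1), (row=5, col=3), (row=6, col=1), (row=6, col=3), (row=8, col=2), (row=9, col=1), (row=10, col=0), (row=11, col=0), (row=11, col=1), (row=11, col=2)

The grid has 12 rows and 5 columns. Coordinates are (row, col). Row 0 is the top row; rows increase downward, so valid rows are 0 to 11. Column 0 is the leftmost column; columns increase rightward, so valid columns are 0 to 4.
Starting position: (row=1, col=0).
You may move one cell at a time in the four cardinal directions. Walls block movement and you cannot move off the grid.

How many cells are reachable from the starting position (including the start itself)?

BFS flood-fill from (row=1, col=0):
  Distance 0: (row=1, col=0)
  Distance 1: (row=0, col=0), (row=2, col=0)
  Distance 2: (row=0, col=1), (row=2, col=1), (row=3, col=0)
  Distance 3: (row=0, col=2), (row=2, col=2), (row=3, col=1)
  Distance 4: (row=1, col=2), (row=2, col=3), (row=3, col=2), (row=4, col=1)
  Distance 5: (row=1, col=3), (row=2, col=4), (row=3, col=3), (row=4, col=2)
  Distance 6: (row=1, col=4), (row=3, col=4), (row=4, col=3), (row=5, col=2)
  Distance 7: (row=0, col=4), (row=6, col=2)
  Distance 8: (row=7, col=2)
  Distance 9: (row=7, col=1), (row=7, col=3)
  Distance 10: (row=7, col=0), (row=7, col=4), (row=8, col=1), (row=8, col=3)
  Distance 11: (row=6, col=0), (row=6, col=4), (row=8, col=0), (row=8, col=4), (row=9, col=3)
  Distance 12: (row=5, col=0), (row=5, col=4), (row=9, col=0), (row=9, col=2), (row=9, col=4), (row=10, col=3)
  Distance 13: (row=10, col=2), (row=10, col=4), (row=11, col=3)
  Distance 14: (row=10, col=1), (row=11, col=4)
Total reachable: 46 (grid has 46 open cells total)

Answer: Reachable cells: 46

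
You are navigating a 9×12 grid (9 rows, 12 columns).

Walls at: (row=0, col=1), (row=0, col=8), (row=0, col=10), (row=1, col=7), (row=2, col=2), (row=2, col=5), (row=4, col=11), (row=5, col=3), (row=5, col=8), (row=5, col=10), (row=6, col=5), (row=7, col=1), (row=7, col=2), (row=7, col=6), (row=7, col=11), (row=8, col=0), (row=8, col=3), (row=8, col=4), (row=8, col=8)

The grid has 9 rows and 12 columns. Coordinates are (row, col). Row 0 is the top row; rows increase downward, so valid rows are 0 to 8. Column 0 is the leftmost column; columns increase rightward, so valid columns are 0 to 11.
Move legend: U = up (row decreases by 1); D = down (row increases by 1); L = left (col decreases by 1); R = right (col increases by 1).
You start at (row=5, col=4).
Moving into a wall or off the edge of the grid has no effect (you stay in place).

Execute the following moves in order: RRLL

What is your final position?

Answer: Final position: (row=5, col=4)

Derivation:
Start: (row=5, col=4)
  R (right): (row=5, col=4) -> (row=5, col=5)
  R (right): (row=5, col=5) -> (row=5, col=6)
  L (left): (row=5, col=6) -> (row=5, col=5)
  L (left): (row=5, col=5) -> (row=5, col=4)
Final: (row=5, col=4)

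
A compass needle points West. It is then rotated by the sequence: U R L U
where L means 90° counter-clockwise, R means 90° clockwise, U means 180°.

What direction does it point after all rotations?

Start: West
  U (U-turn (180°)) -> East
  R (right (90° clockwise)) -> South
  L (left (90° counter-clockwise)) -> East
  U (U-turn (180°)) -> West
Final: West

Answer: Final heading: West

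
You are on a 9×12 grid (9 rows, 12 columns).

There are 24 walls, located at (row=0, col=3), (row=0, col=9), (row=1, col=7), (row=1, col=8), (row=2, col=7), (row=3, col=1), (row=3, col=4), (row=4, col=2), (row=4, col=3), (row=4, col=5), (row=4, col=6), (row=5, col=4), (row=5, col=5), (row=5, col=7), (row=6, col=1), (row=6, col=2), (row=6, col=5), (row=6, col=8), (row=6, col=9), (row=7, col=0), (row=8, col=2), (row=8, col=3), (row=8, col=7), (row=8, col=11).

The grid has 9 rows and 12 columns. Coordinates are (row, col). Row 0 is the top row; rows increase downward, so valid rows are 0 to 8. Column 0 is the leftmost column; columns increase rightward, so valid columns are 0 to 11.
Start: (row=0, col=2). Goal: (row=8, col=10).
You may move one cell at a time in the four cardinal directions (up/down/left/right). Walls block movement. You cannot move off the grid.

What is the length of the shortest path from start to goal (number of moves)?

Answer: Shortest path length: 16

Derivation:
BFS from (row=0, col=2) until reaching (row=8, col=10):
  Distance 0: (row=0, col=2)
  Distance 1: (row=0, col=1), (row=1, col=2)
  Distance 2: (row=0, col=0), (row=1, col=1), (row=1, col=3), (row=2, col=2)
  Distance 3: (row=1, col=0), (row=1, col=4), (row=2, col=1), (row=2, col=3), (row=3, col=2)
  Distance 4: (row=0, col=4), (row=1, col=5), (row=2, col=0), (row=2, col=4), (row=3, col=3)
  Distance 5: (row=0, col=5), (row=1, col=6), (row=2, col=5), (row=3, col=0)
  Distance 6: (row=0, col=6), (row=2, col=6), (row=3, col=5), (row=4, col=0)
  Distance 7: (row=0, col=7), (row=3, col=6), (row=4, col=1), (row=5, col=0)
  Distance 8: (row=0, col=8), (row=3, col=7), (row=5, col=1), (row=6, col=0)
  Distance 9: (row=3, col=8), (row=4, col=7), (row=5, col=2)
  Distance 10: (row=2, col=8), (row=3, col=9), (row=4, col=8), (row=5, col=3)
  Distance 11: (row=2, col=9), (row=3, col=10), (row=4, col=9), (row=5, col=8), (row=6, col=3)
  Distance 12: (row=1, col=9), (row=2, col=10), (row=3, col=11), (row=4, col=10), (row=5, col=9), (row=6, col=4), (row=7, col=3)
  Distance 13: (row=1, col=10), (row=2, col=11), (row=4, col=11), (row=5, col=10), (row=7, col=2), (row=7, col=4)
  Distance 14: (row=0, col=10), (row=1, col=11), (row=5, col=11), (row=6, col=10), (row=7, col=1), (row=7, col=5), (row=8, col=4)
  Distance 15: (row=0, col=11), (row=6, col=11), (row=7, col=6), (row=7, col=10), (row=8, col=1), (row=8, col=5)
  Distance 16: (row=6, col=6), (row=7, col=7), (row=7, col=9), (row=7, col=11), (row=8, col=0), (row=8, col=6), (row=8, col=10)  <- goal reached here
One shortest path (16 moves): (row=0, col=2) -> (row=1, col=2) -> (row=1, col=3) -> (row=1, col=4) -> (row=1, col=5) -> (row=1, col=6) -> (row=2, col=6) -> (row=3, col=6) -> (row=3, col=7) -> (row=3, col=8) -> (row=3, col=9) -> (row=3, col=10) -> (row=4, col=10) -> (row=5, col=10) -> (row=6, col=10) -> (row=7, col=10) -> (row=8, col=10)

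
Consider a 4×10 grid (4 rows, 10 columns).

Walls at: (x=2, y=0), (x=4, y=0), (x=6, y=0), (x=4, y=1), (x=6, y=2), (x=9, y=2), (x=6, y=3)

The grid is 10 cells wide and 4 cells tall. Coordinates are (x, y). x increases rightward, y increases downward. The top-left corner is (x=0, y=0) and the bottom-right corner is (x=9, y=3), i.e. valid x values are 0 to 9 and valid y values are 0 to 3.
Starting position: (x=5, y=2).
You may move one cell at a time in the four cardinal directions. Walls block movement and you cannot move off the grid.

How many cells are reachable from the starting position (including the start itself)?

Answer: Reachable cells: 33

Derivation:
BFS flood-fill from (x=5, y=2):
  Distance 0: (x=5, y=2)
  Distance 1: (x=5, y=1), (x=4, y=2), (x=5, y=3)
  Distance 2: (x=5, y=0), (x=6, y=1), (x=3, y=2), (x=4, y=3)
  Distance 3: (x=3, y=1), (x=7, y=1), (x=2, y=2), (x=3, y=3)
  Distance 4: (x=3, y=0), (x=7, y=0), (x=2, y=1), (x=8, y=1), (x=1, y=2), (x=7, y=2), (x=2, y=3)
  Distance 5: (x=8, y=0), (x=1, y=1), (x=9, y=1), (x=0, y=2), (x=8, y=2), (x=1, y=3), (x=7, y=3)
  Distance 6: (x=1, y=0), (x=9, y=0), (x=0, y=1), (x=0, y=3), (x=8, y=3)
  Distance 7: (x=0, y=0), (x=9, y=3)
Total reachable: 33 (grid has 33 open cells total)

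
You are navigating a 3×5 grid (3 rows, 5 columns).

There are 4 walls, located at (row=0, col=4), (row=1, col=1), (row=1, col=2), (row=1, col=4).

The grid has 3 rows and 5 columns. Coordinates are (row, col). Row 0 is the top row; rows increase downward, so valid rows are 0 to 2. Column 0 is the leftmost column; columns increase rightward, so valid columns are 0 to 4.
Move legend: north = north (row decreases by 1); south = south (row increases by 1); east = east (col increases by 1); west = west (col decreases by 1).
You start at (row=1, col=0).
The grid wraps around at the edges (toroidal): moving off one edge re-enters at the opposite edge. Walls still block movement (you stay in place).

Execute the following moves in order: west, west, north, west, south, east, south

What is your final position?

Start: (row=1, col=0)
  west (west): blocked, stay at (row=1, col=0)
  west (west): blocked, stay at (row=1, col=0)
  north (north): (row=1, col=0) -> (row=0, col=0)
  west (west): blocked, stay at (row=0, col=0)
  south (south): (row=0, col=0) -> (row=1, col=0)
  east (east): blocked, stay at (row=1, col=0)
  south (south): (row=1, col=0) -> (row=2, col=0)
Final: (row=2, col=0)

Answer: Final position: (row=2, col=0)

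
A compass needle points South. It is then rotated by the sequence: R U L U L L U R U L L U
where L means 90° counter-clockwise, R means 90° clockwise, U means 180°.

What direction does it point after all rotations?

Answer: Final heading: East

Derivation:
Start: South
  R (right (90° clockwise)) -> West
  U (U-turn (180°)) -> East
  L (left (90° counter-clockwise)) -> North
  U (U-turn (180°)) -> South
  L (left (90° counter-clockwise)) -> East
  L (left (90° counter-clockwise)) -> North
  U (U-turn (180°)) -> South
  R (right (90° clockwise)) -> West
  U (U-turn (180°)) -> East
  L (left (90° counter-clockwise)) -> North
  L (left (90° counter-clockwise)) -> West
  U (U-turn (180°)) -> East
Final: East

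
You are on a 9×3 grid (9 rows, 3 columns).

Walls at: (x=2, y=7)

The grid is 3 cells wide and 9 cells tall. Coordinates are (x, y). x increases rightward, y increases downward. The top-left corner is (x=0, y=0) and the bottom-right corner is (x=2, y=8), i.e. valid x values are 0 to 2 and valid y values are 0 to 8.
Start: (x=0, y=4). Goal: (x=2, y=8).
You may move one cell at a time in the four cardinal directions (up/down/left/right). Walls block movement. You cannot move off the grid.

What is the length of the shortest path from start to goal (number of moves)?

Answer: Shortest path length: 6

Derivation:
BFS from (x=0, y=4) until reaching (x=2, y=8):
  Distance 0: (x=0, y=4)
  Distance 1: (x=0, y=3), (x=1, y=4), (x=0, y=5)
  Distance 2: (x=0, y=2), (x=1, y=3), (x=2, y=4), (x=1, y=5), (x=0, y=6)
  Distance 3: (x=0, y=1), (x=1, y=2), (x=2, y=3), (x=2, y=5), (x=1, y=6), (x=0, y=7)
  Distance 4: (x=0, y=0), (x=1, y=1), (x=2, y=2), (x=2, y=6), (x=1, y=7), (x=0, y=8)
  Distance 5: (x=1, y=0), (x=2, y=1), (x=1, y=8)
  Distance 6: (x=2, y=0), (x=2, y=8)  <- goal reached here
One shortest path (6 moves): (x=0, y=4) -> (x=1, y=4) -> (x=1, y=5) -> (x=1, y=6) -> (x=1, y=7) -> (x=1, y=8) -> (x=2, y=8)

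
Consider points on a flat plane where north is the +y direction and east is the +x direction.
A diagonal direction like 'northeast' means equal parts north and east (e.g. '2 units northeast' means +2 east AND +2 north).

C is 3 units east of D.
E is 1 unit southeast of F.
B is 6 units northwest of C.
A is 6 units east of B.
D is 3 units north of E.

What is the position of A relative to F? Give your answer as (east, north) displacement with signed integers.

Answer: A is at (east=4, north=8) relative to F.

Derivation:
Place F at the origin (east=0, north=0).
  E is 1 unit southeast of F: delta (east=+1, north=-1); E at (east=1, north=-1).
  D is 3 units north of E: delta (east=+0, north=+3); D at (east=1, north=2).
  C is 3 units east of D: delta (east=+3, north=+0); C at (east=4, north=2).
  B is 6 units northwest of C: delta (east=-6, north=+6); B at (east=-2, north=8).
  A is 6 units east of B: delta (east=+6, north=+0); A at (east=4, north=8).
Therefore A relative to F: (east=4, north=8).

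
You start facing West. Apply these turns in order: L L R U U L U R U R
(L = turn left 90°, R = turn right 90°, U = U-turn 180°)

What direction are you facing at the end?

Start: West
  L (left (90° counter-clockwise)) -> South
  L (left (90° counter-clockwise)) -> East
  R (right (90° clockwise)) -> South
  U (U-turn (180°)) -> North
  U (U-turn (180°)) -> South
  L (left (90° counter-clockwise)) -> East
  U (U-turn (180°)) -> West
  R (right (90° clockwise)) -> North
  U (U-turn (180°)) -> South
  R (right (90° clockwise)) -> West
Final: West

Answer: Final heading: West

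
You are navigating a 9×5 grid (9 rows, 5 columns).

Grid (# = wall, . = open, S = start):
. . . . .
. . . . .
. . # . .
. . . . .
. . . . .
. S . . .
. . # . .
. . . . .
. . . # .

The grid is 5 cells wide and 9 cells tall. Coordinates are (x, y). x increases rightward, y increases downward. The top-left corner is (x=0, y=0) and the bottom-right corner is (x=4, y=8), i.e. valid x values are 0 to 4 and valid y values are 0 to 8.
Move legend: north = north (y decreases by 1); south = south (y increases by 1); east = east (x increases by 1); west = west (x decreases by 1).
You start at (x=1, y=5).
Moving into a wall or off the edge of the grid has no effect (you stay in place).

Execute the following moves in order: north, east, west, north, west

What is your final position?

Answer: Final position: (x=0, y=3)

Derivation:
Start: (x=1, y=5)
  north (north): (x=1, y=5) -> (x=1, y=4)
  east (east): (x=1, y=4) -> (x=2, y=4)
  west (west): (x=2, y=4) -> (x=1, y=4)
  north (north): (x=1, y=4) -> (x=1, y=3)
  west (west): (x=1, y=3) -> (x=0, y=3)
Final: (x=0, y=3)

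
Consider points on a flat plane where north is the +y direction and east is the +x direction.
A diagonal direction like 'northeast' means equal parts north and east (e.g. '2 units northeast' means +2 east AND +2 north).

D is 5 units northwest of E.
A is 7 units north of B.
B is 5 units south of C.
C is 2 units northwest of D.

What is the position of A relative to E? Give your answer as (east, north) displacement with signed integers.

Place E at the origin (east=0, north=0).
  D is 5 units northwest of E: delta (east=-5, north=+5); D at (east=-5, north=5).
  C is 2 units northwest of D: delta (east=-2, north=+2); C at (east=-7, north=7).
  B is 5 units south of C: delta (east=+0, north=-5); B at (east=-7, north=2).
  A is 7 units north of B: delta (east=+0, north=+7); A at (east=-7, north=9).
Therefore A relative to E: (east=-7, north=9).

Answer: A is at (east=-7, north=9) relative to E.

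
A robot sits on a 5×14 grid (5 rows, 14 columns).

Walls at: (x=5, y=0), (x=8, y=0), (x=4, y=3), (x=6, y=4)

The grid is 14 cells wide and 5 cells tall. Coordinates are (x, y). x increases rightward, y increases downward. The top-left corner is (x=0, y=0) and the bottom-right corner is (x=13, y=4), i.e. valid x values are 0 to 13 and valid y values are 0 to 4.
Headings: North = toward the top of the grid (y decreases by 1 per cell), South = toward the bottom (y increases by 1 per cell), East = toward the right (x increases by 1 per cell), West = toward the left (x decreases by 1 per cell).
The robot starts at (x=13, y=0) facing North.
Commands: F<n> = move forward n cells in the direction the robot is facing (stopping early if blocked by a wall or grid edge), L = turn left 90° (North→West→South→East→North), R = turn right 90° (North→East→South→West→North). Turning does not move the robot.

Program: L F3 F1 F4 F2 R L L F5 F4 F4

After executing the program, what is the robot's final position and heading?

Start: (x=13, y=0), facing North
  L: turn left, now facing West
  F3: move forward 3, now at (x=10, y=0)
  F1: move forward 1, now at (x=9, y=0)
  F4: move forward 0/4 (blocked), now at (x=9, y=0)
  F2: move forward 0/2 (blocked), now at (x=9, y=0)
  R: turn right, now facing North
  L: turn left, now facing West
  L: turn left, now facing South
  F5: move forward 4/5 (blocked), now at (x=9, y=4)
  F4: move forward 0/4 (blocked), now at (x=9, y=4)
  F4: move forward 0/4 (blocked), now at (x=9, y=4)
Final: (x=9, y=4), facing South

Answer: Final position: (x=9, y=4), facing South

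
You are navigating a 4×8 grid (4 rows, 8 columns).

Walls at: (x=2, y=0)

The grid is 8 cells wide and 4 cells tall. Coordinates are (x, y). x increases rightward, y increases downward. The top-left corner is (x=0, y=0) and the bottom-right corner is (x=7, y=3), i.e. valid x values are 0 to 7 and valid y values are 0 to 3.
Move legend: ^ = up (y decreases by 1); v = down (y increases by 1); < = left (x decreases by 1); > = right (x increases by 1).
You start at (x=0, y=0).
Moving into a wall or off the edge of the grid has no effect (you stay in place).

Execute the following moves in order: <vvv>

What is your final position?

Answer: Final position: (x=1, y=3)

Derivation:
Start: (x=0, y=0)
  < (left): blocked, stay at (x=0, y=0)
  v (down): (x=0, y=0) -> (x=0, y=1)
  v (down): (x=0, y=1) -> (x=0, y=2)
  v (down): (x=0, y=2) -> (x=0, y=3)
  > (right): (x=0, y=3) -> (x=1, y=3)
Final: (x=1, y=3)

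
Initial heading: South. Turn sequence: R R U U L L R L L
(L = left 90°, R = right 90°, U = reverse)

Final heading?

Answer: Final heading: East

Derivation:
Start: South
  R (right (90° clockwise)) -> West
  R (right (90° clockwise)) -> North
  U (U-turn (180°)) -> South
  U (U-turn (180°)) -> North
  L (left (90° counter-clockwise)) -> West
  L (left (90° counter-clockwise)) -> South
  R (right (90° clockwise)) -> West
  L (left (90° counter-clockwise)) -> South
  L (left (90° counter-clockwise)) -> East
Final: East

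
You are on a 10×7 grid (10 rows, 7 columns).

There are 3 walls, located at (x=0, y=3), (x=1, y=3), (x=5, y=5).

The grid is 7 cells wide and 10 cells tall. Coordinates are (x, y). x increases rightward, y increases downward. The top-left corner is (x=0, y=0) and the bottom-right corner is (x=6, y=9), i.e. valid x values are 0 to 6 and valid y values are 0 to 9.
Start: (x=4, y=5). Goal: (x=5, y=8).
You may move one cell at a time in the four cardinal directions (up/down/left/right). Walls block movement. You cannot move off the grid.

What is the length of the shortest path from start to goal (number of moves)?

Answer: Shortest path length: 4

Derivation:
BFS from (x=4, y=5) until reaching (x=5, y=8):
  Distance 0: (x=4, y=5)
  Distance 1: (x=4, y=4), (x=3, y=5), (x=4, y=6)
  Distance 2: (x=4, y=3), (x=3, y=4), (x=5, y=4), (x=2, y=5), (x=3, y=6), (x=5, y=6), (x=4, y=7)
  Distance 3: (x=4, y=2), (x=3, y=3), (x=5, y=3), (x=2, y=4), (x=6, y=4), (x=1, y=5), (x=2, y=6), (x=6, y=6), (x=3, y=7), (x=5, y=7), (x=4, y=8)
  Distance 4: (x=4, y=1), (x=3, y=2), (x=5, y=2), (x=2, y=3), (x=6, y=3), (x=1, y=4), (x=0, y=5), (x=6, y=5), (x=1, y=6), (x=2, y=7), (x=6, y=7), (x=3, y=8), (x=5, y=8), (x=4, y=9)  <- goal reached here
One shortest path (4 moves): (x=4, y=5) -> (x=4, y=6) -> (x=5, y=6) -> (x=5, y=7) -> (x=5, y=8)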